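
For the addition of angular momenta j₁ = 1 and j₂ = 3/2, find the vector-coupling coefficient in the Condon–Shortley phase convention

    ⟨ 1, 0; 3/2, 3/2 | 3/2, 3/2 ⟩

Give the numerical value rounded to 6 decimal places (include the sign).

−√(3/5) = -0.774597

j₁+j₂−J=1  J+j₁−j₂=1  J−j₁+j₂=2  j₁+j₂+J+1=5
(j₁±m₁, j₂±m₂, J±M) = (1,1,3,0,3,0)
P² = 12/5
sum k=1..1:
  [1] −1/2 = -1/2
S = -1/2
C² = P²·S² = 3/5 ; C = -0.774597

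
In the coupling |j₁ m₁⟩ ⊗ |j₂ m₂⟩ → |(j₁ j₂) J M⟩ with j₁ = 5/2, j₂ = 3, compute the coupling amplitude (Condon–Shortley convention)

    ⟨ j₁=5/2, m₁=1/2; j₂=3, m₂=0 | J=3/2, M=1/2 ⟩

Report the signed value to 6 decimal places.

+0.338062  (= +√(4/35))

j₁+j₂−J=4  J+j₁−j₂=1  J−j₁+j₂=2  j₁+j₂+J+1=8
(j₁±m₁, j₂±m₂, J±M) = (3,2,3,3,2,1)
P² = 144/35
sum k=1..2:
  [1] −1/12 = -1/12
  [2] +1/4 = 1/4
S = 1/6
C² = P²·S² = 4/35 ; C = +0.338062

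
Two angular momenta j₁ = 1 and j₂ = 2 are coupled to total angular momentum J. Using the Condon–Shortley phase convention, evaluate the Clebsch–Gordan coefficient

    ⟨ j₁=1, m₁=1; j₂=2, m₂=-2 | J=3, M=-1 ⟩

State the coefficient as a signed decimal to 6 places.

+0.258199

triangle: 0!·2!·4!/7! = 48/5040
(j±m)!: 2!·0!·0!·4!·2!·4! = 2304
prefactor² = (2J+1)·Δ·N² = 768/5
  k=0: +1/(0!·0!·0!·0!·2!·4!) = 1/48
Σ = 1/48  ⇒  CG² = 768/5·1/48² = 1/15
CG = +√(1/15) = +0.258199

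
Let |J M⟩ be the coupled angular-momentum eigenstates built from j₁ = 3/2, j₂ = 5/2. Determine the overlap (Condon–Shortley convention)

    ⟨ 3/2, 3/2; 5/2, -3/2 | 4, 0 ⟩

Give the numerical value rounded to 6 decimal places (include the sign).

j₁+j₂−J=0  J+j₁−j₂=3  J−j₁+j₂=5  j₁+j₂+J+1=9
(j₁±m₁, j₂±m₂, J±M) = (3,0,1,4,4,4)
P² = 10368/7
sum k=0..0:
  [0] +1/144 = 1/144
S = 1/144
C² = P²·S² = 1/14 ; C = +0.267261

+0.267261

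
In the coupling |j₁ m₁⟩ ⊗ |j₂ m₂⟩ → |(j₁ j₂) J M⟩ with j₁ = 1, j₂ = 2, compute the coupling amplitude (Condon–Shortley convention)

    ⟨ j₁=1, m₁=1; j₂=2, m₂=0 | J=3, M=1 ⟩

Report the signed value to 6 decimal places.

triangle: 0!*2!*4!/7! = 48/5040
(j±m)!: 2!*0!*2!*2!*4!*2! = 384
prefactor² = (2J+1)*Δ*N² = 128/5
  k=0: +1/(0!*0!*0!*2!*2!*2!) = 1/8
Σ = 1/8  ⇒  CG² = 128/5*1/8² = 2/5
CG = +√(2/5) = +0.632456

+0.632456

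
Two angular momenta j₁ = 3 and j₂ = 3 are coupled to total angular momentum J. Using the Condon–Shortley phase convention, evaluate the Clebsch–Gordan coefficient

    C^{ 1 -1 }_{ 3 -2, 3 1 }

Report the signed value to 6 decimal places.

√[3·5!1!1!/8! · 1!5!4!2!0!2!] = √(720/7)
  +(−1)^4/∏(4,1,1,0,0,1)! = 1/24  (running 1/24)
⟨..|..⟩ = √(720/7)·(1/24) = +0.422577

+√(5/28) = +0.422577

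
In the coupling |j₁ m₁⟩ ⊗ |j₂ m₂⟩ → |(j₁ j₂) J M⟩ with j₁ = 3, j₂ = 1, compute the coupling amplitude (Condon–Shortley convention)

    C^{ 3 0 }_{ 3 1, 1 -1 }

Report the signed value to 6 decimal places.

+√(1/2) = +0.707107

√[7·1!5!1!/8! · 4!2!0!2!3!3!] = √(72)
  +(−1)^0/∏(0,1,2,0,3,1)! = 1/12  (running 1/12)
⟨..|..⟩ = √(72)·(1/12) = +0.707107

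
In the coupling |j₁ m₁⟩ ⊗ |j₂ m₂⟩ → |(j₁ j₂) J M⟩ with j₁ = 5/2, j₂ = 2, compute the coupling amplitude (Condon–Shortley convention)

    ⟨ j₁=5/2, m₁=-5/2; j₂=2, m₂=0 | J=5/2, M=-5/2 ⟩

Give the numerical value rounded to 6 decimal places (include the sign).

+0.597614  (= +√(5/14))

triangle: 2!*3!*2!/8! = 24/40320
(j±m)!: 0!*5!*2!*2!*0!*5! = 57600
prefactor² = (2J+1)*Δ*N² = 1440/7
  k=2: +1/(2!*0!*3!*0!*0!*2!) = 1/24
Σ = 1/24  ⇒  CG² = 1440/7*1/24² = 5/14
CG = +√(5/14) = +0.597614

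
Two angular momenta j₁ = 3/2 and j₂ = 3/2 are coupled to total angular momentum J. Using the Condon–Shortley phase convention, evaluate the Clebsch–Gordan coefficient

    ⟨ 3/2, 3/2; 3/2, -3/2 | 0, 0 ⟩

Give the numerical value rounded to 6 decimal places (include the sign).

+√(1/4) ≈ +0.500000

√[1·3!0!0!/4! · 3!0!0!3!0!0!] = √(9)
  +(−1)^0/∏(0,3,0,0,0,0)! = 1/6  (running 1/6)
⟨..|..⟩ = √(9)·(1/6) = +0.500000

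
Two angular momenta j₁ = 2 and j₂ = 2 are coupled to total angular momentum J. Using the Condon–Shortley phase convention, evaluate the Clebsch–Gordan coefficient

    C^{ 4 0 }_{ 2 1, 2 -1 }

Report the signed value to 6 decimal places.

+√(8/35) ≈ +0.478091

j₁+j₂−J=0  J+j₁−j₂=4  J−j₁+j₂=4  j₁+j₂+J+1=9
(j₁±m₁, j₂±m₂, J±M) = (3,1,1,3,4,4)
P² = 10368/35
sum k=0..0:
  [0] +1/36 = 1/36
S = 1/36
C² = P²·S² = 8/35 ; C = +0.478091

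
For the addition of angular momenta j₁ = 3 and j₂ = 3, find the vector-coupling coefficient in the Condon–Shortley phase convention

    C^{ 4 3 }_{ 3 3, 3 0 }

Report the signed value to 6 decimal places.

+√(9/22) = +0.639602

j₁+j₂−J=2  J+j₁−j₂=4  J−j₁+j₂=4  j₁+j₂+J+1=11
(j₁±m₁, j₂±m₂, J±M) = (6,0,3,3,7,1)
P² = 373248/11
sum k=0..0:
  [0] +1/288 = 1/288
S = 1/288
C² = P²·S² = 9/22 ; C = +0.639602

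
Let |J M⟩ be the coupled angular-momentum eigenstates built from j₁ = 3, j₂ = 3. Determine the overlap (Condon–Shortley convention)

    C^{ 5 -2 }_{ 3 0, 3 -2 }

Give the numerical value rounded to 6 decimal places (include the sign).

triangle: 1!·5!·5!/12! = 14400/479001600
(j±m)!: 3!·3!·1!·5!·3!·7! = 130636800
prefactor² = (2J+1)·Δ·N² = 43200
  k=0: +1/(0!·1!·3!·1!·2!·4!) = 1/288
  k=1: −1/(1!·0!·2!·0!·3!·5!) = -1/1440
Σ = 1/360  ⇒  CG² = 43200·1/360² = 1/3
CG = +√(1/3) = +0.577350

+0.577350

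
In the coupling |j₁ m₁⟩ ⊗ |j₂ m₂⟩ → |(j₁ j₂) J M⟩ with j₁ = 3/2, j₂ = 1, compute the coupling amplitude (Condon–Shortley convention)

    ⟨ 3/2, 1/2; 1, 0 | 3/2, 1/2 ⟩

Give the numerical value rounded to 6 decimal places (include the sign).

√[4·1!2!1!/5! · 2!1!1!1!2!1!] = √(4/15)
  +(−1)^0/∏(0,1,1,1,1,0)! = 1  (running 1)
  +(−1)^1/∏(1,0,0,0,2,1)! = -1/2  (running 1/2)
⟨..|..⟩ = √(4/15)·(1/2) = +0.258199

+√(1/15) ≈ +0.258199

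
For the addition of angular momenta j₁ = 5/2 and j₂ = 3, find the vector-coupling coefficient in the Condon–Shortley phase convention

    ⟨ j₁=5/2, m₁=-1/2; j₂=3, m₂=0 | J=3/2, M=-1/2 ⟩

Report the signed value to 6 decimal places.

+√(4/35) ≈ +0.338062

triangle: 4!·1!·2!/8! = 48/40320
(j±m)!: 2!·3!·3!·3!·1!·2! = 864
prefactor² = (2J+1)·Δ·N² = 144/35
  k=2: +1/(2!·2!·1!·1!·0!·1!) = 1/4
  k=3: −1/(3!·1!·0!·0!·1!·2!) = -1/12
Σ = 1/6  ⇒  CG² = 144/35·1/6² = 4/35
CG = +√(4/35) = +0.338062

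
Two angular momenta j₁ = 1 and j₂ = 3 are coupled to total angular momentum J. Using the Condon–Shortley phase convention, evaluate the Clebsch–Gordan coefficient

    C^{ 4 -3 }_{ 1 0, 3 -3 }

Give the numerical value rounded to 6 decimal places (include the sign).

triangle: 0!*2!*6!/9! = 1440/362880
(j±m)!: 1!*1!*0!*6!*1!*7! = 3628800
prefactor² = (2J+1)*Δ*N² = 129600
  k=0: +1/(0!*0!*1!*0!*1!*6!) = 1/720
Σ = 1/720  ⇒  CG² = 129600*1/720² = 1/4
CG = +√(1/4) = +0.500000

+0.500000  (= +√(1/4))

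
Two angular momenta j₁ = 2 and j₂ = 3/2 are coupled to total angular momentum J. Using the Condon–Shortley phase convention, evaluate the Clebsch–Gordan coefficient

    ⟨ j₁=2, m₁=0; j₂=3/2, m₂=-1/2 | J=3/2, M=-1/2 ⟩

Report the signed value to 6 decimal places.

j₁+j₂−J=2  J+j₁−j₂=2  J−j₁+j₂=1  j₁+j₂+J+1=6
(j₁±m₁, j₂±m₂, J±M) = (2,2,1,2,1,2)
P² = 16/45
sum k=0..1:
  [0] +1/4 = 1/4
  [1] −1/1 = -1
S = -3/4
C² = P²·S² = 1/5 ; C = -0.447214

-0.447214  (= −√(1/5))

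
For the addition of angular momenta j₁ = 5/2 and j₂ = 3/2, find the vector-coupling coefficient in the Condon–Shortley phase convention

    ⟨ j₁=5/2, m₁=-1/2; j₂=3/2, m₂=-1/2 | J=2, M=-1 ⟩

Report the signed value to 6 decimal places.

−√(25/84) ≈ -0.545545

triangle: 2!×3!×1!/7! = 12/5040
(j±m)!: 2!×3!×1!×2!×1!×3! = 144
prefactor² = (2J+1)×Δ×N² = 12/7
  k=0: +1/(0!×2!×3!×1!×0!×0!) = 1/12
  k=1: −1/(1!×1!×2!×0!×1!×1!) = -1/2
Σ = -5/12  ⇒  CG² = 12/7×(-5/12)² = 25/84
CG = −√(25/84) = -0.545545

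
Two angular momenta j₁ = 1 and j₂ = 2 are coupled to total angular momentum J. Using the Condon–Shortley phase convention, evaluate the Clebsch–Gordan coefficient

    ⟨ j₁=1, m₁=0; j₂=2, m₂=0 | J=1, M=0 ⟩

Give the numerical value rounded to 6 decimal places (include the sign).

-0.632456  (= −√(2/5))

√[3·2!0!2!/5! · 1!1!2!2!1!1!] = √(2/5)
  +(−1)^1/∏(1,1,0,1,0,1)! = -1  (running -1)
⟨..|..⟩ = √(2/5)·(-1) = -0.632456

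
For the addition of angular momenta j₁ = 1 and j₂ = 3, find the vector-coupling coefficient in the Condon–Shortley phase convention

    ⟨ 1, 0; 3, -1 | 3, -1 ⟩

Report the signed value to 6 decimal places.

√[7·1!1!5!/8! · 1!1!2!4!2!4!] = √(48)
  +(−1)^0/∏(0,1,1,2,0,3)! = 1/12  (running 1/12)
  +(−1)^1/∏(1,0,0,1,1,4)! = -1/24  (running 1/24)
⟨..|..⟩ = √(48)·(1/24) = +0.288675

+0.288675  (= +√(1/12))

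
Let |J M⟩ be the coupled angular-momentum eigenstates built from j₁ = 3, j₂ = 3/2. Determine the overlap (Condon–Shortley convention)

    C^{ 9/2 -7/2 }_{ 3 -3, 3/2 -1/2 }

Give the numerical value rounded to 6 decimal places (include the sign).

√[10·0!6!3!/10! · 0!6!1!2!1!8!] = √(691200)
  +(−1)^0/∏(0,0,6,1,0,2)! = 1/1440  (running 1/1440)
⟨..|..⟩ = √(691200)·(1/1440) = +0.577350

+√(1/3) ≈ +0.577350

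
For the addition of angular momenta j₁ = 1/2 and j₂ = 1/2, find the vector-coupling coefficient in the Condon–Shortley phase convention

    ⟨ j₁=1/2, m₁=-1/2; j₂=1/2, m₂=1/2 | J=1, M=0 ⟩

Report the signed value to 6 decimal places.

j₁+j₂−J=0  J+j₁−j₂=1  J−j₁+j₂=1  j₁+j₂+J+1=3
(j₁±m₁, j₂±m₂, J±M) = (0,1,1,0,1,1)
P² = 1/2
sum k=0..0:
  [0] +1/1 = 1
S = 1
C² = P²·S² = 1/2 ; C = +0.707107

+0.707107  (= +√(1/2))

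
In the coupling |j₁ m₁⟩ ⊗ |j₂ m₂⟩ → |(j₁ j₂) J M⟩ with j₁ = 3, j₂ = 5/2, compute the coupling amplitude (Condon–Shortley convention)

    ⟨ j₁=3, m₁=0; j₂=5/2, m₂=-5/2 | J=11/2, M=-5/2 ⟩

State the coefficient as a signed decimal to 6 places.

√[12·0!6!5!/12! · 3!3!0!5!3!8!] = √(24883200/11)
  +(−1)^0/∏(0,0,3,0,3,5)! = 1/4320  (running 1/4320)
⟨..|..⟩ = √(24883200/11)·(1/4320) = +0.348155

+0.348155  (= +√(4/33))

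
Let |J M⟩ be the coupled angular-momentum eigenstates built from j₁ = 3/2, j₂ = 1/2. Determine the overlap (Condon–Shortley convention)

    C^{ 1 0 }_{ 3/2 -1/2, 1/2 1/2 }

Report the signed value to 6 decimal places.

j₁+j₂−J=1  J+j₁−j₂=2  J−j₁+j₂=0  j₁+j₂+J+1=4
(j₁±m₁, j₂±m₂, J±M) = (1,2,1,0,1,1)
P² = 1/2
sum k=1..1:
  [1] −1/1 = -1
S = -1
C² = P²·S² = 1/2 ; C = -0.707107

-0.707107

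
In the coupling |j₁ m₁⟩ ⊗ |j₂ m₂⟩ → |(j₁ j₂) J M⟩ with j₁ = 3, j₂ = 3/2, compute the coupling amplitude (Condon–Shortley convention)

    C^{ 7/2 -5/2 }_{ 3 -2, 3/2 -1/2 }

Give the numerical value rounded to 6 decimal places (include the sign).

−√(1/7) = -0.377964

triangle: 1!·5!·2!/9! = 240/362880
(j±m)!: 1!·5!·1!·2!·1!·6! = 172800
prefactor² = (2J+1)·Δ·N² = 6400/7
  k=0: +1/(0!·1!·5!·1!·0!·1!) = 1/120
  k=1: −1/(1!·0!·4!·0!·1!·2!) = -1/48
Σ = -1/80  ⇒  CG² = 6400/7·(-1/80)² = 1/7
CG = −√(1/7) = -0.377964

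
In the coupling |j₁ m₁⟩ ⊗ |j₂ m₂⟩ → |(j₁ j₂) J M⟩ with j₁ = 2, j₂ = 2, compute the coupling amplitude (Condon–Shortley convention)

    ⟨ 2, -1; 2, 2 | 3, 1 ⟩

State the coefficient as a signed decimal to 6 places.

-0.547723

triangle: 1!*3!*3!/8! = 36/40320
(j±m)!: 1!*3!*4!*0!*4!*2! = 6912
prefactor² = (2J+1)*Δ*N² = 216/5
  k=1: −1/(1!*0!*2!*3!*1!*0!) = -1/12
Σ = -1/12  ⇒  CG² = 216/5*(-1/12)² = 3/10
CG = −√(3/10) = -0.547723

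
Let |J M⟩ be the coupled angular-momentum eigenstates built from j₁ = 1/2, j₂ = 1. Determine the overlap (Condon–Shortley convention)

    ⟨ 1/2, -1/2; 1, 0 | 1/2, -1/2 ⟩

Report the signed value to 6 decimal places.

−√(1/3) ≈ -0.577350

j₁+j₂−J=1  J+j₁−j₂=0  J−j₁+j₂=1  j₁+j₂+J+1=3
(j₁±m₁, j₂±m₂, J±M) = (0,1,1,1,0,1)
P² = 1/3
sum k=1..1:
  [1] −1/1 = -1
S = -1
C² = P²·S² = 1/3 ; C = -0.577350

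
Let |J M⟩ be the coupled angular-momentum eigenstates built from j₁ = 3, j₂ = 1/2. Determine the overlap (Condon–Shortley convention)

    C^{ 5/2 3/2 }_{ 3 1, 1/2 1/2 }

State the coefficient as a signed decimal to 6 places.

−√(2/7) = -0.534522

j₁+j₂−J=1  J+j₁−j₂=5  J−j₁+j₂=0  j₁+j₂+J+1=7
(j₁±m₁, j₂±m₂, J±M) = (4,2,1,0,4,1)
P² = 1152/7
sum k=1..1:
  [1] −1/24 = -1/24
S = -1/24
C² = P²·S² = 2/7 ; C = -0.534522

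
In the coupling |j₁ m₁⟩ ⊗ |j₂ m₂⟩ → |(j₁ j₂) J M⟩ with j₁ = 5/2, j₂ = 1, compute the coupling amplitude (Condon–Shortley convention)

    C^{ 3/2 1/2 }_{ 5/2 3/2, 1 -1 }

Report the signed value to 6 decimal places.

triangle: 2!·3!·0!/6! = 12/720
(j±m)!: 4!·1!·0!·2!·2!·1! = 96
prefactor² = (2J+1)·Δ·N² = 32/5
  k=0: +1/(0!·2!·1!·0!·2!·0!) = 1/4
Σ = 1/4  ⇒  CG² = 32/5·1/4² = 2/5
CG = +√(2/5) = +0.632456

+0.632456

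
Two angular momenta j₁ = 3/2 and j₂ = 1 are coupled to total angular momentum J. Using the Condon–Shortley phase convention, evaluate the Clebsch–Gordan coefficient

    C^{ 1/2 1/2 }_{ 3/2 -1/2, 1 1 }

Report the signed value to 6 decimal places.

√[2·2!1!0!/4! · 1!2!2!0!1!0!] = √(2/3)
  +(−1)^2/∏(2,0,0,0,1,0)! = 1/2  (running 1/2)
⟨..|..⟩ = √(2/3)·(1/2) = +0.408248

+0.408248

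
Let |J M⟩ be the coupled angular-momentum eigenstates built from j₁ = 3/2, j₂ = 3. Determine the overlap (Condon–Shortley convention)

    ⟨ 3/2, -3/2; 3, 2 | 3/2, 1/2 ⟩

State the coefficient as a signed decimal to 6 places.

j₁+j₂−J=3  J+j₁−j₂=0  J−j₁+j₂=3  j₁+j₂+J+1=7
(j₁±m₁, j₂±m₂, J±M) = (0,3,5,1,2,1)
P² = 288/7
sum k=3..3:
  [3] −1/12 = -1/12
S = -1/12
C² = P²·S² = 2/7 ; C = -0.534522

−√(2/7) ≈ -0.534522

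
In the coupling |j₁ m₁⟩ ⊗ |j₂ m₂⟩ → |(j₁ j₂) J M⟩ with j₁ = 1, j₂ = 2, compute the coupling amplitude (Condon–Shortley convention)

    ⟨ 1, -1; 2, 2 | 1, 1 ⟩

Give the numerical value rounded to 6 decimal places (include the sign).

triangle: 2!×0!×2!/5! = 4/120
(j±m)!: 0!×2!×4!×0!×2!×0! = 96
prefactor² = (2J+1)×Δ×N² = 48/5
  k=2: +1/(2!×0!×0!×2!×0!×0!) = 1/4
Σ = 1/4  ⇒  CG² = 48/5×1/4² = 3/5
CG = +√(3/5) = +0.774597

+0.774597  (= +√(3/5))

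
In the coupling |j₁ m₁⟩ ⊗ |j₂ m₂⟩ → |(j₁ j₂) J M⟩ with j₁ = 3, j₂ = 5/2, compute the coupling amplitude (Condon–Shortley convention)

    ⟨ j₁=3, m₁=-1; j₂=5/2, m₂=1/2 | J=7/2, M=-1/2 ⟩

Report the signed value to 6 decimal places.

−√(1/63) = -0.125988

j₁+j₂−J=2  J+j₁−j₂=4  J−j₁+j₂=3  j₁+j₂+J+1=10
(j₁±m₁, j₂±m₂, J±M) = (2,4,3,2,3,4)
P² = 9216/175
sum k=0..2:
  [0] +1/288 = 1/288
  [1] −1/12 = -1/12
  [2] +1/16 = 1/16
S = -5/288
C² = P²·S² = 1/63 ; C = -0.125988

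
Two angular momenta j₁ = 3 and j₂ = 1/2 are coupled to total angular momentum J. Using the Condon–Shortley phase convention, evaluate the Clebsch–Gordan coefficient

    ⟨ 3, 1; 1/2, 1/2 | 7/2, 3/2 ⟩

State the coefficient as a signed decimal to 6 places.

j₁+j₂−J=0  J+j₁−j₂=6  J−j₁+j₂=1  j₁+j₂+J+1=8
(j₁±m₁, j₂±m₂, J±M) = (4,2,1,0,5,2)
P² = 11520/7
sum k=0..0:
  [0] +1/48 = 1/48
S = 1/48
C² = P²·S² = 5/7 ; C = +0.845154

+0.845154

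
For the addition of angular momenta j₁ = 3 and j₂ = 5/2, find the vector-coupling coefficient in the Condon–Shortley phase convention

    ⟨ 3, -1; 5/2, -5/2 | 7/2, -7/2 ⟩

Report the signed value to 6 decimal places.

√[8·2!4!3!/10! · 2!4!0!5!0!7!] = √(18432)
  +(−1)^0/∏(0,2,4,0,0,3)! = 1/288  (running 1/288)
⟨..|..⟩ = √(18432)·(1/288) = +0.471405

+0.471405  (= +√(2/9))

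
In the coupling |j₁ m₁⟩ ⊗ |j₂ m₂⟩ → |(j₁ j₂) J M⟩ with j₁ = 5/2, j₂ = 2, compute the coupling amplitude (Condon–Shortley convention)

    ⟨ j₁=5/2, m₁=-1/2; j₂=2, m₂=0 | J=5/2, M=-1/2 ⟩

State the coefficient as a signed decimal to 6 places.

√[6·2!3!2!/8! · 2!3!2!2!2!3!] = √(72/35)
  +(−1)^0/∏(0,2,3,2,0,0)! = 1/24  (running 1/24)
  +(−1)^1/∏(1,1,2,1,1,1)! = -1/2  (running -11/24)
  +(−1)^2/∏(2,0,1,0,2,2)! = 1/8  (running -1/3)
⟨..|..⟩ = √(72/35)·(-1/3) = -0.478091

-0.478091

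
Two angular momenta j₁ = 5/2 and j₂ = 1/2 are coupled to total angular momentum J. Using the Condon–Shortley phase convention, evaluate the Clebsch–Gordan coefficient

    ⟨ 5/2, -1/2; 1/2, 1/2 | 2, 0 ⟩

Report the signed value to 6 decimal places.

-0.707107

√[5·1!4!0!/6! · 2!3!1!0!2!2!] = √(8)
  +(−1)^1/∏(1,0,2,0,2,0)! = -1/4  (running -1/4)
⟨..|..⟩ = √(8)·(-1/4) = -0.707107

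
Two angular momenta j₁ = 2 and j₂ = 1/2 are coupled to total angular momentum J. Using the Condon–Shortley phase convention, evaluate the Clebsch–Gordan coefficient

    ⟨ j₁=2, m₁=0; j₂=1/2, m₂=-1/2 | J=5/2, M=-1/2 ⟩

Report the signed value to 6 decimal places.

j₁+j₂−J=0  J+j₁−j₂=4  J−j₁+j₂=1  j₁+j₂+J+1=6
(j₁±m₁, j₂±m₂, J±M) = (2,2,0,1,2,3)
P² = 48/5
sum k=0..0:
  [0] +1/4 = 1/4
S = 1/4
C² = P²·S² = 3/5 ; C = +0.774597

+√(3/5) ≈ +0.774597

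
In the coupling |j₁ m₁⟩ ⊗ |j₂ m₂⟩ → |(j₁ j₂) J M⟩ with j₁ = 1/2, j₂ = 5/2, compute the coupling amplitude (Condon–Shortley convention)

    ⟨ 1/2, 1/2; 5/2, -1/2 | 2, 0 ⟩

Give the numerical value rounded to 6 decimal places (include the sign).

j₁+j₂−J=1  J+j₁−j₂=0  J−j₁+j₂=4  j₁+j₂+J+1=6
(j₁±m₁, j₂±m₂, J±M) = (1,0,2,3,2,2)
P² = 8
sum k=0..0:
  [0] +1/4 = 1/4
S = 1/4
C² = P²·S² = 1/2 ; C = +0.707107

+0.707107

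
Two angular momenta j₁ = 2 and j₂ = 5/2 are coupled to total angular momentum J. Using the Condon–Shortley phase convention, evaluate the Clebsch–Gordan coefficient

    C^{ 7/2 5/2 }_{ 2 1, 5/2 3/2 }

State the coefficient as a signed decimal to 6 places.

√[8·1!3!4!/9! · 3!1!4!1!6!1!] = √(2304/7)
  +(−1)^0/∏(0,1,1,4,2,0)! = 1/48  (running 1/48)
  +(−1)^1/∏(1,0,0,3,3,1)! = -1/36  (running -1/144)
⟨..|..⟩ = √(2304/7)·(-1/144) = -0.125988

−√(1/63) ≈ -0.125988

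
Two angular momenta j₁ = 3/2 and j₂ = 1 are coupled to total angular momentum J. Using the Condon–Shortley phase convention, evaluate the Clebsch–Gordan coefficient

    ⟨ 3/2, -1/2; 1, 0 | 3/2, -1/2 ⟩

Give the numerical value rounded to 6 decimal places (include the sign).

j₁+j₂−J=1  J+j₁−j₂=2  J−j₁+j₂=1  j₁+j₂+J+1=5
(j₁±m₁, j₂±m₂, J±M) = (1,2,1,1,1,2)
P² = 4/15
sum k=0..1:
  [0] +1/2 = 1/2
  [1] −1/1 = -1
S = -1/2
C² = P²·S² = 1/15 ; C = -0.258199

−√(1/15) ≈ -0.258199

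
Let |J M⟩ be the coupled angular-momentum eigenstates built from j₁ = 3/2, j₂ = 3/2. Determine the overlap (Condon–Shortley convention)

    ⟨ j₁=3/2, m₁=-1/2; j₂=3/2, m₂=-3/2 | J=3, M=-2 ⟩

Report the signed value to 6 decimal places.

√[7·0!3!3!/7! · 1!2!0!3!1!5!] = √(72)
  +(−1)^0/∏(0,0,2,0,1,3)! = 1/12  (running 1/12)
⟨..|..⟩ = √(72)·(1/12) = +0.707107

+0.707107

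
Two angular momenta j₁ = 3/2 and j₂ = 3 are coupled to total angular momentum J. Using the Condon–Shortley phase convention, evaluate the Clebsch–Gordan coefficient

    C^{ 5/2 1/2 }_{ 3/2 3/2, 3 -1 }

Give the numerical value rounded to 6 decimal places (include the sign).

+√(27/70) ≈ +0.621059

√[6·2!1!4!/8! · 3!0!2!4!3!2!] = √(864/35)
  +(−1)^0/∏(0,2,0,2,1,2)! = 1/8  (running 1/8)
⟨..|..⟩ = √(864/35)·(1/8) = +0.621059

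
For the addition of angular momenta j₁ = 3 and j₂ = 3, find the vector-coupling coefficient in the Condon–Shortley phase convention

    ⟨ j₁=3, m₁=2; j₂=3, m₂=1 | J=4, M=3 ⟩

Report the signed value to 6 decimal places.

triangle: 2!·4!·4!/11! = 1152/39916800
(j±m)!: 5!·1!·4!·2!·7!·1! = 29030400
prefactor² = (2J+1)·Δ·N² = 82944/11
  k=0: +1/(0!·2!·1!·4!·3!·0!) = 1/288
  k=1: −1/(1!·1!·0!·3!·4!·1!) = -1/144
Σ = -1/288  ⇒  CG² = 82944/11·(-1/288)² = 1/11
CG = −√(1/11) = -0.301511

-0.301511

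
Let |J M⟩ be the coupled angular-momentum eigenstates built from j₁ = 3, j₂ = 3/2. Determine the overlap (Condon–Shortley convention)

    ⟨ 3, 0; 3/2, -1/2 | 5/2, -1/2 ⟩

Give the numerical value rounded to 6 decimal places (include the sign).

j₁+j₂−J=2  J+j₁−j₂=4  J−j₁+j₂=1  j₁+j₂+J+1=8
(j₁±m₁, j₂±m₂, J±M) = (3,3,1,2,2,3)
P² = 216/35
sum k=0..1:
  [0] +1/12 = 1/12
  [1] −1/4 = -1/4
S = -1/6
C² = P²·S² = 6/35 ; C = -0.414039

-0.414039  (= −√(6/35))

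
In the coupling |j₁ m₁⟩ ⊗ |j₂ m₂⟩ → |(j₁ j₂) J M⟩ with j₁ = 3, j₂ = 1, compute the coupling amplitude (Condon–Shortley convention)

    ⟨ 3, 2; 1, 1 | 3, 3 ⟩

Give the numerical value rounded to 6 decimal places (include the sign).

triangle: 1!×5!×1!/8! = 120/40320
(j±m)!: 5!×1!×2!×0!×6!×0! = 172800
prefactor² = (2J+1)×Δ×N² = 3600
  k=1: −1/(1!×0!×0!×1!×5!×0!) = -1/120
Σ = -1/120  ⇒  CG² = 3600×(-1/120)² = 1/4
CG = −√(1/4) = -0.500000

-0.500000  (= −√(1/4))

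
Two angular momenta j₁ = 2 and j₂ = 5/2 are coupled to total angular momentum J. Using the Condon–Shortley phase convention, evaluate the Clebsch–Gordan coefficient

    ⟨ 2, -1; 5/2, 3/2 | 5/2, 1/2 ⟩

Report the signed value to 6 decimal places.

√[6·2!2!3!/8! · 1!3!4!1!3!2!] = √(216/35)
  +(−1)^1/∏(1,1,2,3,0,0)! = -1/12  (running -1/12)
  +(−1)^2/∏(2,0,1,2,1,1)! = 1/4  (running 1/6)
⟨..|..⟩ = √(216/35)·(1/6) = +0.414039

+√(6/35) ≈ +0.414039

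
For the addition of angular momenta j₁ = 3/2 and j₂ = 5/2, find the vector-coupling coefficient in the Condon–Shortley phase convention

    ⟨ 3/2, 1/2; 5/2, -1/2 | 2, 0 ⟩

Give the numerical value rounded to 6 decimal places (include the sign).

−√(1/14) ≈ -0.267261

√[5·2!1!3!/7! · 2!1!2!3!2!2!] = √(8/7)
  +(−1)^0/∏(0,2,1,2,0,1)! = 1/4  (running 1/4)
  +(−1)^1/∏(1,1,0,1,1,2)! = -1/2  (running -1/4)
⟨..|..⟩ = √(8/7)·(-1/4) = -0.267261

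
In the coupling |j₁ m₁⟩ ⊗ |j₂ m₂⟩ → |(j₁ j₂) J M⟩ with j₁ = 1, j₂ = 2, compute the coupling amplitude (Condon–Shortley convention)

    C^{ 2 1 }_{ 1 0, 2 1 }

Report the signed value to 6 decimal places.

−√(1/6) = -0.408248

j₁+j₂−J=1  J+j₁−j₂=1  J−j₁+j₂=3  j₁+j₂+J+1=6
(j₁±m₁, j₂±m₂, J±M) = (1,1,3,1,3,1)
P² = 3/2
sum k=0..1:
  [0] +1/6 = 1/6
  [1] −1/2 = -1/2
S = -1/3
C² = P²·S² = 1/6 ; C = -0.408248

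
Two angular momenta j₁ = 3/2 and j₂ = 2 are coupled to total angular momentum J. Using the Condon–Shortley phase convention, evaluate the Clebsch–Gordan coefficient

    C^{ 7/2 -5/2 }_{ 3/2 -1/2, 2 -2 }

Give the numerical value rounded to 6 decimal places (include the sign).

triangle: 0!×3!×4!/8! = 144/40320
(j±m)!: 1!×2!×0!×4!×1!×6! = 34560
prefactor² = (2J+1)×Δ×N² = 6912/7
  k=0: +1/(0!×0!×2!×0!×1!×4!) = 1/48
Σ = 1/48  ⇒  CG² = 6912/7×1/48² = 3/7
CG = +√(3/7) = +0.654654

+√(3/7) = +0.654654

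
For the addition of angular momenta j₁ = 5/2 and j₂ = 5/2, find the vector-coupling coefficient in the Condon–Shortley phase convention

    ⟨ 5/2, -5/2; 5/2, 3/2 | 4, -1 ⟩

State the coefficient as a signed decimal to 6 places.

-0.377964

j₁+j₂−J=1  J+j₁−j₂=4  J−j₁+j₂=4  j₁+j₂+J+1=10
(j₁±m₁, j₂±m₂, J±M) = (0,5,4,1,3,5)
P² = 20736/7
sum k=1..1:
  [1] −1/144 = -1/144
S = -1/144
C² = P²·S² = 1/7 ; C = -0.377964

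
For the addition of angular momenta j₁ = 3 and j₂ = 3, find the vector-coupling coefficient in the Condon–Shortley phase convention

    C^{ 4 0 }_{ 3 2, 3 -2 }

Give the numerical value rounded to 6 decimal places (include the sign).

+0.564076  (= +√(7/22))

√[9·2!4!4!/11! · 5!1!1!5!4!4!] = √(165888/77)
  +(−1)^0/∏(0,2,1,1,3,3)! = 1/72  (running 1/72)
  +(−1)^1/∏(1,1,0,0,4,4)! = -1/576  (running 7/576)
⟨..|..⟩ = √(165888/77)·(7/576) = +0.564076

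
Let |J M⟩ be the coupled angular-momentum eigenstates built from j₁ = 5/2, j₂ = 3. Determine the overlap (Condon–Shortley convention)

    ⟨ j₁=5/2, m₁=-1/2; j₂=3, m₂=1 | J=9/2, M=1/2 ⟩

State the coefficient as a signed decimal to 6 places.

-0.480500  (= −√(160/693))

j₁+j₂−J=1  J+j₁−j₂=4  J−j₁+j₂=5  j₁+j₂+J+1=11
(j₁±m₁, j₂±m₂, J±M) = (2,3,4,2,5,4)
P² = 92160/77
sum k=0..1:
  [0] +1/144 = 1/144
  [1] −1/48 = -1/48
S = -1/72
C² = P²·S² = 160/693 ; C = -0.480500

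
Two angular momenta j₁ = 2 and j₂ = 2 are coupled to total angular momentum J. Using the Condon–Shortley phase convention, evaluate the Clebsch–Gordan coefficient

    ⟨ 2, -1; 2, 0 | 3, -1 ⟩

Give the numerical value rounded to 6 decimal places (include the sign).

√[7·1!3!3!/8! · 1!3!2!2!2!4!] = √(36/5)
  +(−1)^0/∏(0,1,3,2,0,1)! = 1/12  (running 1/12)
  +(−1)^1/∏(1,0,2,1,1,2)! = -1/4  (running -1/6)
⟨..|..⟩ = √(36/5)·(-1/6) = -0.447214

−√(1/5) ≈ -0.447214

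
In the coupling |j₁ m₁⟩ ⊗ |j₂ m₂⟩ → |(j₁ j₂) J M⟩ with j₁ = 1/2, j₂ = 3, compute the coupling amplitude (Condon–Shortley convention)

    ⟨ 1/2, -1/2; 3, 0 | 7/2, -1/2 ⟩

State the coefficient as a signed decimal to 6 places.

+0.755929

√[8·0!1!6!/8! · 0!1!3!3!3!4!] = √(5184/7)
  +(−1)^0/∏(0,0,1,3,0,3)! = 1/36  (running 1/36)
⟨..|..⟩ = √(5184/7)·(1/36) = +0.755929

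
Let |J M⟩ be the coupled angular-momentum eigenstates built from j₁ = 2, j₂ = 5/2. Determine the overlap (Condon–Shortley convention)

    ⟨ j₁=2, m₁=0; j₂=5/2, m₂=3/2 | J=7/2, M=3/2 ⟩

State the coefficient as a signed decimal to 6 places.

−√(2/7) ≈ -0.534522

triangle: 1!·3!·4!/9! = 144/362880
(j±m)!: 2!·2!·4!·1!·5!·2! = 23040
prefactor² = (2J+1)·Δ·N² = 512/7
  k=0: +1/(0!·1!·2!·4!·1!·0!) = 1/48
  k=1: −1/(1!·0!·1!·3!·2!·1!) = -1/12
Σ = -1/16  ⇒  CG² = 512/7·(-1/16)² = 2/7
CG = −√(2/7) = -0.534522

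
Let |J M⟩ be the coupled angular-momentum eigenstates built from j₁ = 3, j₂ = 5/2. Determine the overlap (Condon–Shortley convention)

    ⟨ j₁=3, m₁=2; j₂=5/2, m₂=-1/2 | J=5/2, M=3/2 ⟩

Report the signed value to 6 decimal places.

j₁+j₂−J=3  J+j₁−j₂=3  J−j₁+j₂=2  j₁+j₂+J+1=9
(j₁±m₁, j₂±m₂, J±M) = (5,1,2,3,4,1)
P² = 288/7
sum k=0..1:
  [0] +1/24 = 1/24
  [1] −1/12 = -1/12
S = -1/24
C² = P²·S² = 1/14 ; C = -0.267261

-0.267261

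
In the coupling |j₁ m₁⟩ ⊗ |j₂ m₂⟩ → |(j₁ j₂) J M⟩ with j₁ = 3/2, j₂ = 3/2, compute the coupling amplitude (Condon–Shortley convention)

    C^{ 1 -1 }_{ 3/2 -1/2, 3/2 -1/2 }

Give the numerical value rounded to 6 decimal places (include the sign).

triangle: 2!×1!×1!/5! = 2/120
(j±m)!: 1!×2!×1!×2!×0!×2! = 8
prefactor² = (2J+1)×Δ×N² = 2/5
  k=1: −1/(1!×1!×1!×0!×0!×1!) = -1
Σ = -1  ⇒  CG² = 2/5×(-1)² = 2/5
CG = −√(2/5) = -0.632456

−√(2/5) = -0.632456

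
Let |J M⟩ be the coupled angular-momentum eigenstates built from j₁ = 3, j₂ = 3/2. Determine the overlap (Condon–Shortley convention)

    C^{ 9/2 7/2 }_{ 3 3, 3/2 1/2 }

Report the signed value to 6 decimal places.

+√(1/3) ≈ +0.577350

j₁+j₂−J=0  J+j₁−j₂=6  J−j₁+j₂=3  j₁+j₂+J+1=10
(j₁±m₁, j₂±m₂, J±M) = (6,0,2,1,8,1)
P² = 691200
sum k=0..0:
  [0] +1/1440 = 1/1440
S = 1/1440
C² = P²·S² = 1/3 ; C = +0.577350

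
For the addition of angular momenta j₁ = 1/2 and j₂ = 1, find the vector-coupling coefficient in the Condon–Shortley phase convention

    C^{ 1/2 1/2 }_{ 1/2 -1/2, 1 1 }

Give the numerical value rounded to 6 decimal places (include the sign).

−√(2/3) ≈ -0.816497

triangle: 1!*0!*1!/3! = 1/6
(j±m)!: 0!*1!*2!*0!*1!*0! = 2
prefactor² = (2J+1)*Δ*N² = 2/3
  k=1: −1/(1!*0!*0!*1!*0!*0!) = -1
Σ = -1  ⇒  CG² = 2/3*(-1)² = 2/3
CG = −√(2/3) = -0.816497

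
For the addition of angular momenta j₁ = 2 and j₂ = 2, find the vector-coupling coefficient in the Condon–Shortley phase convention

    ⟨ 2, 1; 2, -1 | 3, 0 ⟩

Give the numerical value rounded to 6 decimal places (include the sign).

triangle: 1!*3!*3!/8! = 36/40320
(j±m)!: 3!*1!*1!*3!*3!*3! = 1296
prefactor² = (2J+1)*Δ*N² = 81/10
  k=0: +1/(0!*1!*1!*1!*2!*2!) = 1/4
  k=1: −1/(1!*0!*0!*0!*3!*3!) = -1/36
Σ = 2/9  ⇒  CG² = 81/10*2/9² = 2/5
CG = +√(2/5) = +0.632456

+√(2/5) = +0.632456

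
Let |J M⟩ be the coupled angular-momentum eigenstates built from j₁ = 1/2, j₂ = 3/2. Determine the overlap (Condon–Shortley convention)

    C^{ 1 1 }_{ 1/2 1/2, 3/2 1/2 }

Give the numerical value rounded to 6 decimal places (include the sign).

+√(1/4) = +0.500000

j₁+j₂−J=1  J+j₁−j₂=0  J−j₁+j₂=2  j₁+j₂+J+1=4
(j₁±m₁, j₂±m₂, J±M) = (1,0,2,1,2,0)
P² = 1
sum k=0..0:
  [0] +1/2 = 1/2
S = 1/2
C² = P²·S² = 1/4 ; C = +0.500000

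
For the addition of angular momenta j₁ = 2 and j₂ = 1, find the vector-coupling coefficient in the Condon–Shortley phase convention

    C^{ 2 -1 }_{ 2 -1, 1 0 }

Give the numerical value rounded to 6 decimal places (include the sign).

j₁+j₂−J=1  J+j₁−j₂=3  J−j₁+j₂=1  j₁+j₂+J+1=6
(j₁±m₁, j₂±m₂, J±M) = (1,3,1,1,1,3)
P² = 3/2
sum k=0..1:
  [0] +1/6 = 1/6
  [1] −1/2 = -1/2
S = -1/3
C² = P²·S² = 1/6 ; C = -0.408248

-0.408248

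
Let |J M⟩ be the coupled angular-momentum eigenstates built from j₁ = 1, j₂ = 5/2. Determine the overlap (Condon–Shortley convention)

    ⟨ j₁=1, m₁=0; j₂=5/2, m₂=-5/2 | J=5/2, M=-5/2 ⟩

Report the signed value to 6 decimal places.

+0.845154

√[6·1!1!4!/7! · 1!1!0!5!0!5!] = √(2880/7)
  +(−1)^0/∏(0,1,1,0,0,4)! = 1/24  (running 1/24)
⟨..|..⟩ = √(2880/7)·(1/24) = +0.845154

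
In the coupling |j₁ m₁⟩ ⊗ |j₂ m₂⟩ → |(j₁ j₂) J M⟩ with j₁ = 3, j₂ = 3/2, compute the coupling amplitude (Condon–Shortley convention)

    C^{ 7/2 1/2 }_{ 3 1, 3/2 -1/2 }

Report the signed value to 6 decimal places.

+0.534522  (= +√(2/7))

triangle: 1!*5!*2!/9! = 240/362880
(j±m)!: 4!*2!*1!*2!*4!*3! = 13824
prefactor² = (2J+1)*Δ*N² = 512/7
  k=0: +1/(0!*1!*2!*1!*3!*1!) = 1/12
  k=1: −1/(1!*0!*1!*0!*4!*2!) = -1/48
Σ = 1/16  ⇒  CG² = 512/7*1/16² = 2/7
CG = +√(2/7) = +0.534522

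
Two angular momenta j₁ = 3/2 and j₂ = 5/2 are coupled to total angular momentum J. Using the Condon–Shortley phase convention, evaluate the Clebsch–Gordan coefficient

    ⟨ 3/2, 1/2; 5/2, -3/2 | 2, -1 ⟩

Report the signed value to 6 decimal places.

triangle: 2!×1!×3!/7! = 12/5040
(j±m)!: 2!×1!×1!×4!×1!×3! = 288
prefactor² = (2J+1)×Δ×N² = 24/7
  k=0: +1/(0!×2!×1!×1!×0!×2!) = 1/4
  k=1: −1/(1!×1!×0!×0!×1!×3!) = -1/6
Σ = 1/12  ⇒  CG² = 24/7×1/12² = 1/42
CG = +√(1/42) = +0.154303

+√(1/42) ≈ +0.154303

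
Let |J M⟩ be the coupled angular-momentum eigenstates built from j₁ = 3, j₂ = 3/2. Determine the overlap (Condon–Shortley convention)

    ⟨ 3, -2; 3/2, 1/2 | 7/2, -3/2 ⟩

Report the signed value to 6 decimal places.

−√(3/7) = -0.654654

triangle: 1!·5!·2!/9! = 240/362880
(j±m)!: 1!·5!·2!·1!·2!·5! = 57600
prefactor² = (2J+1)·Δ·N² = 6400/21
  k=0: +1/(0!·1!·5!·2!·0!·0!) = 1/240
  k=1: −1/(1!·0!·4!·1!·1!·1!) = -1/24
Σ = -3/80  ⇒  CG² = 6400/21·(-3/80)² = 3/7
CG = −√(3/7) = -0.654654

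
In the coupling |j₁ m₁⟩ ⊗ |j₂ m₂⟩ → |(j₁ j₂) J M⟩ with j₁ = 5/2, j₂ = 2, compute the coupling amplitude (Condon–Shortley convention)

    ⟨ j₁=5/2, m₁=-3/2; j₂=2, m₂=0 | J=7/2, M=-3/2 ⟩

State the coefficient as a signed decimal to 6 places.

-0.534522  (= −√(2/7))

j₁+j₂−J=1  J+j₁−j₂=4  J−j₁+j₂=3  j₁+j₂+J+1=9
(j₁±m₁, j₂±m₂, J±M) = (1,4,2,2,2,5)
P² = 512/7
sum k=0..1:
  [0] +1/48 = 1/48
  [1] −1/12 = -1/12
S = -1/16
C² = P²·S² = 2/7 ; C = -0.534522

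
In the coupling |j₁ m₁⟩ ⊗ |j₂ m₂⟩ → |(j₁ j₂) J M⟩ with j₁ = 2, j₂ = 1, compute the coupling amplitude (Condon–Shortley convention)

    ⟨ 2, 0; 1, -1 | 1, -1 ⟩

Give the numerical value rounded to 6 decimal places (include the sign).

triangle: 2!·2!·0!/5! = 4/120
(j±m)!: 2!·2!·0!·2!·0!·2! = 16
prefactor² = (2J+1)·Δ·N² = 8/5
  k=0: +1/(0!·2!·2!·0!·0!·0!) = 1/4
Σ = 1/4  ⇒  CG² = 8/5·1/4² = 1/10
CG = +√(1/10) = +0.316228

+0.316228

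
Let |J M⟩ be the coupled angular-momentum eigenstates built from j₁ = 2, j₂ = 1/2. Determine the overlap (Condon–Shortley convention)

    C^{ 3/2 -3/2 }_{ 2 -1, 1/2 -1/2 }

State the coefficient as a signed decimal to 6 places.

j₁+j₂−J=1  J+j₁−j₂=3  J−j₁+j₂=0  j₁+j₂+J+1=5
(j₁±m₁, j₂±m₂, J±M) = (1,3,0,1,0,3)
P² = 36/5
sum k=0..0:
  [0] +1/6 = 1/6
S = 1/6
C² = P²·S² = 1/5 ; C = +0.447214

+0.447214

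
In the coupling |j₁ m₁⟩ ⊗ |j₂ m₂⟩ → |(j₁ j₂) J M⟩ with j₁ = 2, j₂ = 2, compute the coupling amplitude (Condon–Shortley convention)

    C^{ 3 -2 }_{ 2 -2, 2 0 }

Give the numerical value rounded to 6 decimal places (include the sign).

j₁+j₂−J=1  J+j₁−j₂=3  J−j₁+j₂=3  j₁+j₂+J+1=8
(j₁±m₁, j₂±m₂, J±M) = (0,4,2,2,1,5)
P² = 72
sum k=1..1:
  [1] −1/12 = -1/12
S = -1/12
C² = P²·S² = 1/2 ; C = -0.707107

-0.707107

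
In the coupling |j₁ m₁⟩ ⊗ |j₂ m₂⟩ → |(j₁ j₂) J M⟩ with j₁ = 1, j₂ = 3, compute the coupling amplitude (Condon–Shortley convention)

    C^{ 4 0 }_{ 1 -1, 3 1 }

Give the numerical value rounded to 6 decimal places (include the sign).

triangle: 0!·2!·6!/9! = 1440/362880
(j±m)!: 0!·2!·4!·2!·4!·4! = 55296
prefactor² = (2J+1)·Δ·N² = 13824/7
  k=0: +1/(0!·0!·2!·4!·0!·2!) = 1/96
Σ = 1/96  ⇒  CG² = 13824/7·1/96² = 3/14
CG = +√(3/14) = +0.462910

+0.462910  (= +√(3/14))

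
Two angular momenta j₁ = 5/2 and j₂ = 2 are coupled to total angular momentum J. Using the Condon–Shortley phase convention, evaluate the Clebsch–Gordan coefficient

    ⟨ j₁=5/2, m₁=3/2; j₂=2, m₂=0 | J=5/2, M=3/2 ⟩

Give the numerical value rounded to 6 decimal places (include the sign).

-0.119523

triangle: 2!×3!×2!/8! = 24/40320
(j±m)!: 4!×1!×2!×2!×4!×1! = 2304
prefactor² = (2J+1)×Δ×N² = 288/35
  k=0: +1/(0!×2!×1!×2!×2!×0!) = 1/8
  k=1: −1/(1!×1!×0!×1!×3!×1!) = -1/6
Σ = -1/24  ⇒  CG² = 288/35×(-1/24)² = 1/70
CG = −√(1/70) = -0.119523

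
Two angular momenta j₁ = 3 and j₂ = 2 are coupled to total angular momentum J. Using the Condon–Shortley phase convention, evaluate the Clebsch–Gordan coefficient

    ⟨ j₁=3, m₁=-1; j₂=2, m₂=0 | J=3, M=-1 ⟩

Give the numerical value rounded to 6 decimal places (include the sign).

-0.387298

j₁+j₂−J=2  J+j₁−j₂=4  J−j₁+j₂=2  j₁+j₂+J+1=9
(j₁±m₁, j₂±m₂, J±M) = (2,4,2,2,2,4)
P² = 256/15
sum k=0..2:
  [0] +1/96 = 1/96
  [1] −1/6 = -1/6
  [2] +1/16 = 1/16
S = -3/32
C² = P²·S² = 3/20 ; C = -0.387298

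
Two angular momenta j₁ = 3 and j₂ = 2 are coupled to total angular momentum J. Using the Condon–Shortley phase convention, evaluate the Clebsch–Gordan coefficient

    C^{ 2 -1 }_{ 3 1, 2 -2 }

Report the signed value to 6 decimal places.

√[5·3!3!1!/8! · 4!2!0!4!1!3!] = √(216/7)
  +(−1)^0/∏(0,3,2,0,1,1)! = 1/12  (running 1/12)
⟨..|..⟩ = √(216/7)·(1/12) = +0.462910

+√(3/14) = +0.462910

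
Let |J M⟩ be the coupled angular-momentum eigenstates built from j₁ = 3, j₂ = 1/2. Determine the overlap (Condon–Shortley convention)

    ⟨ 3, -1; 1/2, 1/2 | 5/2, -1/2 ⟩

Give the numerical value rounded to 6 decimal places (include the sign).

−√(4/7) ≈ -0.755929

triangle: 1!·5!·0!/7! = 120/5040
(j±m)!: 2!·4!·1!·0!·2!·3! = 576
prefactor² = (2J+1)·Δ·N² = 576/7
  k=1: −1/(1!·0!·3!·0!·2!·0!) = -1/12
Σ = -1/12  ⇒  CG² = 576/7·(-1/12)² = 4/7
CG = −√(4/7) = -0.755929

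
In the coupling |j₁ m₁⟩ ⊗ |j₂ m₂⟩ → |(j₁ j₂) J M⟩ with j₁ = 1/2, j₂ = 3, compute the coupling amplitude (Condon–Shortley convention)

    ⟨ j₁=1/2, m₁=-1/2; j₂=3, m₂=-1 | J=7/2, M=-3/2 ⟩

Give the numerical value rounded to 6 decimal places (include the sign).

√[8·0!1!6!/8! · 0!1!2!4!2!5!] = √(11520/7)
  +(−1)^0/∏(0,0,1,2,0,4)! = 1/48  (running 1/48)
⟨..|..⟩ = √(11520/7)·(1/48) = +0.845154

+0.845154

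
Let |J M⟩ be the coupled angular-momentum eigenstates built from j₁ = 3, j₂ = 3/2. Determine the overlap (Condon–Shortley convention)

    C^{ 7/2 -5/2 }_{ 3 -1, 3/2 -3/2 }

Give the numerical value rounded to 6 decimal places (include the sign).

√[8·1!5!2!/9! · 2!4!0!3!1!6!] = √(7680/7)
  +(−1)^0/∏(0,1,4,0,1,2)! = 1/48  (running 1/48)
⟨..|..⟩ = √(7680/7)·(1/48) = +0.690066

+0.690066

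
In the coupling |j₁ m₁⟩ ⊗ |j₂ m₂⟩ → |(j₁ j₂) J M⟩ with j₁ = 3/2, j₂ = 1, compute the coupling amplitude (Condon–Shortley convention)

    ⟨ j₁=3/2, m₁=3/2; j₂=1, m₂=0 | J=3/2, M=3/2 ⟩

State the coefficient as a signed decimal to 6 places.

+0.774597  (= +√(3/5))

triangle: 1!×2!×1!/5! = 2/120
(j±m)!: 3!×0!×1!×1!×3!×0! = 36
prefactor² = (2J+1)×Δ×N² = 12/5
  k=0: +1/(0!×1!×0!×1!×2!×0!) = 1/2
Σ = 1/2  ⇒  CG² = 12/5×1/2² = 3/5
CG = +√(3/5) = +0.774597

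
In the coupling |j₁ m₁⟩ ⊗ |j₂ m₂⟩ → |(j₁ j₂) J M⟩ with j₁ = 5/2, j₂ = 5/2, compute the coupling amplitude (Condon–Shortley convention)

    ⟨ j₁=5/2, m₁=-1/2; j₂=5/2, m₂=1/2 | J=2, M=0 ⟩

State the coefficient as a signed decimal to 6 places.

√[5·3!2!2!/8! · 2!3!3!2!2!2!] = √(12/7)
  +(−1)^1/∏(1,2,2,2,0,0)! = -1/8  (running -1/8)
  +(−1)^2/∏(2,1,1,1,1,1)! = 1/2  (running 3/8)
  +(−1)^3/∏(3,0,0,0,2,2)! = -1/24  (running 1/3)
⟨..|..⟩ = √(12/7)·(1/3) = +0.436436

+0.436436  (= +√(4/21))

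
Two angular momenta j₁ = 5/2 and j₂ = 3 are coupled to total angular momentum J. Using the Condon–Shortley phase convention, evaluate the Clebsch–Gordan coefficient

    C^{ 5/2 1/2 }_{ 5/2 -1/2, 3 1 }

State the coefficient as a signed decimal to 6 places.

+√(8/35) = +0.478091

√[6·3!2!3!/9! · 2!3!4!2!3!2!] = √(288/35)
  +(−1)^1/∏(1,2,2,3,0,0)! = -1/24  (running -1/24)
  +(−1)^2/∏(2,1,1,2,1,1)! = 1/4  (running 5/24)
  +(−1)^3/∏(3,0,0,1,2,2)! = -1/24  (running 1/6)
⟨..|..⟩ = √(288/35)·(1/6) = +0.478091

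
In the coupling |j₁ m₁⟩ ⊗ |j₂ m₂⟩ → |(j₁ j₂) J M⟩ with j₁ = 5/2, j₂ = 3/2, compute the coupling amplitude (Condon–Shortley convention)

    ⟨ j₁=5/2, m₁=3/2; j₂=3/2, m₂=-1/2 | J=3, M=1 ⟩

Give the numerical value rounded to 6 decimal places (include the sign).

+0.639010  (= +√(49/120))

√[7·1!4!2!/8! · 4!1!1!2!4!2!] = √(96/5)
  +(−1)^0/∏(0,1,1,1,3,1)! = 1/6  (running 1/6)
  +(−1)^1/∏(1,0,0,0,4,2)! = -1/48  (running 7/48)
⟨..|..⟩ = √(96/5)·(7/48) = +0.639010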